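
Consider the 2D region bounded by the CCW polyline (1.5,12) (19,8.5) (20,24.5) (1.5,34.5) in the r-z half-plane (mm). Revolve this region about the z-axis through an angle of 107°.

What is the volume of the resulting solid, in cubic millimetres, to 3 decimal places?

Profile (r,z), 4 vertices: (1.5,12) (19,8.5) (20,24.5) (1.5,34.5)
edge 0: (1.5,12)→(19,8.5)  cross = 1.5·8.5 − 19·12 = -215.2500; (r_i+r_j)·cross = 20.5·-215.2500 = -4412.6250
edge 1: (19,8.5)→(20,24.5)  cross = 19·24.5 − 20·8.5 = 295.5000; (r_i+r_j)·cross = 39·295.5000 = 11524.5000
edge 2: (20,24.5)→(1.5,34.5)  cross = 20·34.5 − 1.5·24.5 = 653.2500; (r_i+r_j)·cross = 21.5·653.2500 = 14044.8750
edge 3: (1.5,34.5)→(1.5,12)  cross = 1.5·12 − 1.5·34.5 = -33.7500; (r_i+r_j)·cross = 3·-33.7500 = -101.2500
Σcross = 699.7500 → A = |Σcross|/2 = 349.8750 mm²
Σ(r_i+r_j)·cross = 21055.5000 → first moment M = |Σ|/6 = 3509.2500
R_c = M/A = 3509.2500/349.8750 = 10.0300 mm
θ = 107° = 1.867502 rad
V = θ·R_c·A = 1.867502·10.0300·349.8750 = 6553.532 mm³

Volume = 6553.532 mm³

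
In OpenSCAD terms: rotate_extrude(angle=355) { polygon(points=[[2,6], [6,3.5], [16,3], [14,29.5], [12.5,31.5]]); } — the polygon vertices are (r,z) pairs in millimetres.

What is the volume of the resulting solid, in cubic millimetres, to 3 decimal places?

Volume = 14375.177 mm³

Profile (r,z), 5 vertices: (2,6) (6,3.5) (16,3) (14,29.5) (12.5,31.5)
edge 0: (2,6)→(6,3.5)  cross = 2·3.5 − 6·6 = -29.0000; (r_i+r_j)·cross = 8·-29.0000 = -232.0000
edge 1: (6,3.5)→(16,3)  cross = 6·3 − 16·3.5 = -38.0000; (r_i+r_j)·cross = 22·-38.0000 = -836.0000
edge 2: (16,3)→(14,29.5)  cross = 16·29.5 − 14·3 = 430.0000; (r_i+r_j)·cross = 30·430.0000 = 12900.0000
edge 3: (14,29.5)→(12.5,31.5)  cross = 14·31.5 − 12.5·29.5 = 72.2500; (r_i+r_j)·cross = 26.5·72.2500 = 1914.6250
edge 4: (12.5,31.5)→(2,6)  cross = 12.5·6 − 2·31.5 = 12.0000; (r_i+r_j)·cross = 14.5·12.0000 = 174.0000
Σcross = 447.2500 → A = |Σcross|/2 = 223.6250 mm²
Σ(r_i+r_j)·cross = 13920.6250 → first moment M = |Σ|/6 = 2320.1042
R_c = M/A = 2320.1042/223.6250 = 10.3750 mm
θ = 355° = 6.195919 rad
V = θ·R_c·A = 6.195919·10.3750·223.6250 = 14375.177 mm³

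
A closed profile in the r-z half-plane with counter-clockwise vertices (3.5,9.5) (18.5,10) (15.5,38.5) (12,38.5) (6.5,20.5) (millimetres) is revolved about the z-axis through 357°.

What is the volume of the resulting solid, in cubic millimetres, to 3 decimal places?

Profile (r,z), 5 vertices: (3.5,9.5) (18.5,10) (15.5,38.5) (12,38.5) (6.5,20.5)
edge 0: (3.5,9.5)→(18.5,10)  cross = 3.5·10 − 18.5·9.5 = -140.7500; (r_i+r_j)·cross = 22·-140.7500 = -3096.5000
edge 1: (18.5,10)→(15.5,38.5)  cross = 18.5·38.5 − 15.5·10 = 557.2500; (r_i+r_j)·cross = 34·557.2500 = 18946.5000
edge 2: (15.5,38.5)→(12,38.5)  cross = 15.5·38.5 − 12·38.5 = 134.7500; (r_i+r_j)·cross = 27.5·134.7500 = 3705.6250
edge 3: (12,38.5)→(6.5,20.5)  cross = 12·20.5 − 6.5·38.5 = -4.2500; (r_i+r_j)·cross = 18.5·-4.2500 = -78.6250
edge 4: (6.5,20.5)→(3.5,9.5)  cross = 6.5·9.5 − 3.5·20.5 = -10.0000; (r_i+r_j)·cross = 10·-10.0000 = -100.0000
Σcross = 537.0000 → A = |Σcross|/2 = 268.5000 mm²
Σ(r_i+r_j)·cross = 19377.0000 → first moment M = |Σ|/6 = 3229.5000
R_c = M/A = 3229.5000/268.5000 = 12.0279 mm
θ = 357° = 6.230825 rad
V = θ·R_c·A = 6.230825·12.0279·268.5000 = 20122.451 mm³

Volume = 20122.451 mm³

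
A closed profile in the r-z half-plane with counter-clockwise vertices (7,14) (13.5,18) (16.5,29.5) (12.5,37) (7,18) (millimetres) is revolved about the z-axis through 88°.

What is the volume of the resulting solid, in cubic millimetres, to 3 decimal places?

Profile (r,z), 5 vertices: (7,14) (13.5,18) (16.5,29.5) (12.5,37) (7,18)
edge 0: (7,14)→(13.5,18)  cross = 7·18 − 13.5·14 = -63.0000; (r_i+r_j)·cross = 20.5·-63.0000 = -1291.5000
edge 1: (13.5,18)→(16.5,29.5)  cross = 13.5·29.5 − 16.5·18 = 101.2500; (r_i+r_j)·cross = 30·101.2500 = 3037.5000
edge 2: (16.5,29.5)→(12.5,37)  cross = 16.5·37 − 12.5·29.5 = 241.7500; (r_i+r_j)·cross = 29·241.7500 = 7010.7500
edge 3: (12.5,37)→(7,18)  cross = 12.5·18 − 7·37 = -34.0000; (r_i+r_j)·cross = 19.5·-34.0000 = -663.0000
edge 4: (7,18)→(7,14)  cross = 7·14 − 7·18 = -28.0000; (r_i+r_j)·cross = 14·-28.0000 = -392.0000
Σcross = 218.0000 → A = |Σcross|/2 = 109.0000 mm²
Σ(r_i+r_j)·cross = 7701.7500 → first moment M = |Σ|/6 = 1283.6250
R_c = M/A = 1283.6250/109.0000 = 11.7764 mm
θ = 88° = 1.535890 rad
V = θ·R_c·A = 1.535890·11.7764·109.0000 = 1971.506 mm³

Volume = 1971.506 mm³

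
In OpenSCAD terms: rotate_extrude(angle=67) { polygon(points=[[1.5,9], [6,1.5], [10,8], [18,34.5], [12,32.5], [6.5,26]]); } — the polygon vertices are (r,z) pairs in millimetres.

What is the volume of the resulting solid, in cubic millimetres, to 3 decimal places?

Volume = 2517.606 mm³

Profile (r,z), 6 vertices: (1.5,9) (6,1.5) (10,8) (18,34.5) (12,32.5) (6.5,26)
edge 0: (1.5,9)→(6,1.5)  cross = 1.5·1.5 − 6·9 = -51.7500; (r_i+r_j)·cross = 7.5·-51.7500 = -388.1250
edge 1: (6,1.5)→(10,8)  cross = 6·8 − 10·1.5 = 33.0000; (r_i+r_j)·cross = 16·33.0000 = 528.0000
edge 2: (10,8)→(18,34.5)  cross = 10·34.5 − 18·8 = 201.0000; (r_i+r_j)·cross = 28·201.0000 = 5628.0000
edge 3: (18,34.5)→(12,32.5)  cross = 18·32.5 − 12·34.5 = 171.0000; (r_i+r_j)·cross = 30·171.0000 = 5130.0000
edge 4: (12,32.5)→(6.5,26)  cross = 12·26 − 6.5·32.5 = 100.7500; (r_i+r_j)·cross = 18.5·100.7500 = 1863.8750
edge 5: (6.5,26)→(1.5,9)  cross = 6.5·9 − 1.5·26 = 19.5000; (r_i+r_j)·cross = 8·19.5000 = 156.0000
Σcross = 473.5000 → A = |Σcross|/2 = 236.7500 mm²
Σ(r_i+r_j)·cross = 12917.7500 → first moment M = |Σ|/6 = 2152.9583
R_c = M/A = 2152.9583/236.7500 = 9.0938 mm
θ = 67° = 1.169371 rad
V = θ·R_c·A = 1.169371·9.0938·236.7500 = 2517.606 mm³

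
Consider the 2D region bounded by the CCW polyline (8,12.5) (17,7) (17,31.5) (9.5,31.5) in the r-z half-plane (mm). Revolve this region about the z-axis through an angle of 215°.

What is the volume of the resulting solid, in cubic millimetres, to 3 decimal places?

Volume = 8866.589 mm³

Profile (r,z), 4 vertices: (8,12.5) (17,7) (17,31.5) (9.5,31.5)
edge 0: (8,12.5)→(17,7)  cross = 8·7 − 17·12.5 = -156.5000; (r_i+r_j)·cross = 25·-156.5000 = -3912.5000
edge 1: (17,7)→(17,31.5)  cross = 17·31.5 − 17·7 = 416.5000; (r_i+r_j)·cross = 34·416.5000 = 14161.0000
edge 2: (17,31.5)→(9.5,31.5)  cross = 17·31.5 − 9.5·31.5 = 236.2500; (r_i+r_j)·cross = 26.5·236.2500 = 6260.6250
edge 3: (9.5,31.5)→(8,12.5)  cross = 9.5·12.5 − 8·31.5 = -133.2500; (r_i+r_j)·cross = 17.5·-133.2500 = -2331.8750
Σcross = 363.0000 → A = |Σcross|/2 = 181.5000 mm²
Σ(r_i+r_j)·cross = 14177.2500 → first moment M = |Σ|/6 = 2362.8750
R_c = M/A = 2362.8750/181.5000 = 13.0186 mm
θ = 215° = 3.752458 rad
V = θ·R_c·A = 3.752458·13.0186·181.5000 = 8866.589 mm³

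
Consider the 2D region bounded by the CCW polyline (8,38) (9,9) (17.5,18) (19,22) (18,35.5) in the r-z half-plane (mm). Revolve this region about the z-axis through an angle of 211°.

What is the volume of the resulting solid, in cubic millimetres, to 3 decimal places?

Profile (r,z), 5 vertices: (8,38) (9,9) (17.5,18) (19,22) (18,35.5)
edge 0: (8,38)→(9,9)  cross = 8·9 − 9·38 = -270.0000; (r_i+r_j)·cross = 17·-270.0000 = -4590.0000
edge 1: (9,9)→(17.5,18)  cross = 9·18 − 17.5·9 = 4.5000; (r_i+r_j)·cross = 26.5·4.5000 = 119.2500
edge 2: (17.5,18)→(19,22)  cross = 17.5·22 − 19·18 = 43.0000; (r_i+r_j)·cross = 36.5·43.0000 = 1569.5000
edge 3: (19,22)→(18,35.5)  cross = 19·35.5 − 18·22 = 278.5000; (r_i+r_j)·cross = 37·278.5000 = 10304.5000
edge 4: (18,35.5)→(8,38)  cross = 18·38 − 8·35.5 = 400.0000; (r_i+r_j)·cross = 26·400.0000 = 10400.0000
Σcross = 456.0000 → A = |Σcross|/2 = 228.0000 mm²
Σ(r_i+r_j)·cross = 17803.2500 → first moment M = |Σ|/6 = 2967.2083
R_c = M/A = 2967.2083/228.0000 = 13.0141 mm
θ = 211° = 3.682645 rad
V = θ·R_c·A = 3.682645·13.0141·228.0000 = 10927.174 mm³

Volume = 10927.174 mm³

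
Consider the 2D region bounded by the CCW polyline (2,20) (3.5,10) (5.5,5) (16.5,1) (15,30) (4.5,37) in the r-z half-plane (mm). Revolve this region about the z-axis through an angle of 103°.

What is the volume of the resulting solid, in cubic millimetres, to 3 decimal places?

Volume = 6324.121 mm³

Profile (r,z), 6 vertices: (2,20) (3.5,10) (5.5,5) (16.5,1) (15,30) (4.5,37)
edge 0: (2,20)→(3.5,10)  cross = 2·10 − 3.5·20 = -50.0000; (r_i+r_j)·cross = 5.5·-50.0000 = -275.0000
edge 1: (3.5,10)→(5.5,5)  cross = 3.5·5 − 5.5·10 = -37.5000; (r_i+r_j)·cross = 9·-37.5000 = -337.5000
edge 2: (5.5,5)→(16.5,1)  cross = 5.5·1 − 16.5·5 = -77.0000; (r_i+r_j)·cross = 22·-77.0000 = -1694.0000
edge 3: (16.5,1)→(15,30)  cross = 16.5·30 − 15·1 = 480.0000; (r_i+r_j)·cross = 31.5·480.0000 = 15120.0000
edge 4: (15,30)→(4.5,37)  cross = 15·37 − 4.5·30 = 420.0000; (r_i+r_j)·cross = 19.5·420.0000 = 8190.0000
edge 5: (4.5,37)→(2,20)  cross = 4.5·20 − 2·37 = 16.0000; (r_i+r_j)·cross = 6.5·16.0000 = 104.0000
Σcross = 751.5000 → A = |Σcross|/2 = 375.7500 mm²
Σ(r_i+r_j)·cross = 21107.5000 → first moment M = |Σ|/6 = 3517.9167
R_c = M/A = 3517.9167/375.7500 = 9.3624 mm
θ = 103° = 1.797689 rad
V = θ·R_c·A = 1.797689·9.3624·375.7500 = 6324.121 mm³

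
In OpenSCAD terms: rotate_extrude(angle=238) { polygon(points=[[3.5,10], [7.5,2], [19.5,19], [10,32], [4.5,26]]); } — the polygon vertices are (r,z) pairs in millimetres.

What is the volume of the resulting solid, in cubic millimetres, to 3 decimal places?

Profile (r,z), 5 vertices: (3.5,10) (7.5,2) (19.5,19) (10,32) (4.5,26)
edge 0: (3.5,10)→(7.5,2)  cross = 3.5·2 − 7.5·10 = -68.0000; (r_i+r_j)·cross = 11·-68.0000 = -748.0000
edge 1: (7.5,2)→(19.5,19)  cross = 7.5·19 − 19.5·2 = 103.5000; (r_i+r_j)·cross = 27·103.5000 = 2794.5000
edge 2: (19.5,19)→(10,32)  cross = 19.5·32 − 10·19 = 434.0000; (r_i+r_j)·cross = 29.5·434.0000 = 12803.0000
edge 3: (10,32)→(4.5,26)  cross = 10·26 − 4.5·32 = 116.0000; (r_i+r_j)·cross = 14.5·116.0000 = 1682.0000
edge 4: (4.5,26)→(3.5,10)  cross = 4.5·10 − 3.5·26 = -46.0000; (r_i+r_j)·cross = 8·-46.0000 = -368.0000
Σcross = 539.5000 → A = |Σcross|/2 = 269.7500 mm²
Σ(r_i+r_j)·cross = 16163.5000 → first moment M = |Σ|/6 = 2693.9167
R_c = M/A = 2693.9167/269.7500 = 9.9867 mm
θ = 238° = 4.153884 rad
V = θ·R_c·A = 4.153884·9.9867·269.7500 = 11190.216 mm³

Volume = 11190.216 mm³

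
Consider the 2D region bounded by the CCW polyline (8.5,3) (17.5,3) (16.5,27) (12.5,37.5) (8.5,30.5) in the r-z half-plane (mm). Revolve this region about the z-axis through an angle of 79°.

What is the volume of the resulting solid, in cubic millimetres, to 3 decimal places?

Volume = 4406.447 mm³

Profile (r,z), 5 vertices: (8.5,3) (17.5,3) (16.5,27) (12.5,37.5) (8.5,30.5)
edge 0: (8.5,3)→(17.5,3)  cross = 8.5·3 − 17.5·3 = -27.0000; (r_i+r_j)·cross = 26·-27.0000 = -702.0000
edge 1: (17.5,3)→(16.5,27)  cross = 17.5·27 − 16.5·3 = 423.0000; (r_i+r_j)·cross = 34·423.0000 = 14382.0000
edge 2: (16.5,27)→(12.5,37.5)  cross = 16.5·37.5 − 12.5·27 = 281.2500; (r_i+r_j)·cross = 29·281.2500 = 8156.2500
edge 3: (12.5,37.5)→(8.5,30.5)  cross = 12.5·30.5 − 8.5·37.5 = 62.5000; (r_i+r_j)·cross = 21·62.5000 = 1312.5000
edge 4: (8.5,30.5)→(8.5,3)  cross = 8.5·3 − 8.5·30.5 = -233.7500; (r_i+r_j)·cross = 17·-233.7500 = -3973.7500
Σcross = 506.0000 → A = |Σcross|/2 = 253.0000 mm²
Σ(r_i+r_j)·cross = 19175.0000 → first moment M = |Σ|/6 = 3195.8333
R_c = M/A = 3195.8333/253.0000 = 12.6318 mm
θ = 79° = 1.378810 rad
V = θ·R_c·A = 1.378810·12.6318·253.0000 = 4406.447 mm³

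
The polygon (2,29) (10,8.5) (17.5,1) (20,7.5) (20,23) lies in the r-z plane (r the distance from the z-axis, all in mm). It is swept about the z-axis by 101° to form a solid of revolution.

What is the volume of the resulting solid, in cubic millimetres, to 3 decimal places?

Profile (r,z), 5 vertices: (2,29) (10,8.5) (17.5,1) (20,7.5) (20,23)
edge 0: (2,29)→(10,8.5)  cross = 2·8.5 − 10·29 = -273.0000; (r_i+r_j)·cross = 12·-273.0000 = -3276.0000
edge 1: (10,8.5)→(17.5,1)  cross = 10·1 − 17.5·8.5 = -138.7500; (r_i+r_j)·cross = 27.5·-138.7500 = -3815.6250
edge 2: (17.5,1)→(20,7.5)  cross = 17.5·7.5 − 20·1 = 111.2500; (r_i+r_j)·cross = 37.5·111.2500 = 4171.8750
edge 3: (20,7.5)→(20,23)  cross = 20·23 − 20·7.5 = 310.0000; (r_i+r_j)·cross = 40·310.0000 = 12400.0000
edge 4: (20,23)→(2,29)  cross = 20·29 − 2·23 = 534.0000; (r_i+r_j)·cross = 22·534.0000 = 11748.0000
Σcross = 543.5000 → A = |Σcross|/2 = 271.7500 mm²
Σ(r_i+r_j)·cross = 21228.2500 → first moment M = |Σ|/6 = 3538.0417
R_c = M/A = 3538.0417/271.7500 = 13.0195 mm
θ = 101° = 1.762783 rad
V = θ·R_c·A = 1.762783·13.0195·271.7500 = 6236.798 mm³

Volume = 6236.798 mm³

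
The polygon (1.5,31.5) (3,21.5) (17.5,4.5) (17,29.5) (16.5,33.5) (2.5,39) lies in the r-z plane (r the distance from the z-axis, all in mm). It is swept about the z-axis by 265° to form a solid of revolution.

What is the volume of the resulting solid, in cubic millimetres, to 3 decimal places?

Profile (r,z), 6 vertices: (1.5,31.5) (3,21.5) (17.5,4.5) (17,29.5) (16.5,33.5) (2.5,39)
edge 0: (1.5,31.5)→(3,21.5)  cross = 1.5·21.5 − 3·31.5 = -62.2500; (r_i+r_j)·cross = 4.5·-62.2500 = -280.1250
edge 1: (3,21.5)→(17.5,4.5)  cross = 3·4.5 − 17.5·21.5 = -362.7500; (r_i+r_j)·cross = 20.5·-362.7500 = -7436.3750
edge 2: (17.5,4.5)→(17,29.5)  cross = 17.5·29.5 − 17·4.5 = 439.7500; (r_i+r_j)·cross = 34.5·439.7500 = 15171.3750
edge 3: (17,29.5)→(16.5,33.5)  cross = 17·33.5 − 16.5·29.5 = 82.7500; (r_i+r_j)·cross = 33.5·82.7500 = 2772.1250
edge 4: (16.5,33.5)→(2.5,39)  cross = 16.5·39 − 2.5·33.5 = 559.7500; (r_i+r_j)·cross = 19·559.7500 = 10635.2500
edge 5: (2.5,39)→(1.5,31.5)  cross = 2.5·31.5 − 1.5·39 = 20.2500; (r_i+r_j)·cross = 4·20.2500 = 81.0000
Σcross = 677.5000 → A = |Σcross|/2 = 338.7500 mm²
Σ(r_i+r_j)·cross = 20943.2500 → first moment M = |Σ|/6 = 3490.5417
R_c = M/A = 3490.5417/338.7500 = 10.3042 mm
θ = 265° = 4.625123 rad
V = θ·R_c·A = 4.625123·10.3042·338.7500 = 16144.183 mm³

Volume = 16144.183 mm³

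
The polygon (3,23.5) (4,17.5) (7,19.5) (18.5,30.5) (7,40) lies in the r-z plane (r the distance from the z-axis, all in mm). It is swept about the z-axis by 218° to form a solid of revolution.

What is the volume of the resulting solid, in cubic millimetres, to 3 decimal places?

Volume = 5920.217 mm³

Profile (r,z), 5 vertices: (3,23.5) (4,17.5) (7,19.5) (18.5,30.5) (7,40)
edge 0: (3,23.5)→(4,17.5)  cross = 3·17.5 − 4·23.5 = -41.5000; (r_i+r_j)·cross = 7·-41.5000 = -290.5000
edge 1: (4,17.5)→(7,19.5)  cross = 4·19.5 − 7·17.5 = -44.5000; (r_i+r_j)·cross = 11·-44.5000 = -489.5000
edge 2: (7,19.5)→(18.5,30.5)  cross = 7·30.5 − 18.5·19.5 = -147.2500; (r_i+r_j)·cross = 25.5·-147.2500 = -3754.8750
edge 3: (18.5,30.5)→(7,40)  cross = 18.5·40 − 7·30.5 = 526.5000; (r_i+r_j)·cross = 25.5·526.5000 = 13425.7500
edge 4: (7,40)→(3,23.5)  cross = 7·23.5 − 3·40 = 44.5000; (r_i+r_j)·cross = 10·44.5000 = 445.0000
Σcross = 337.7500 → A = |Σcross|/2 = 168.8750 mm²
Σ(r_i+r_j)·cross = 9335.8750 → first moment M = |Σ|/6 = 1555.9792
R_c = M/A = 1555.9792/168.8750 = 9.2138 mm
θ = 218° = 3.804818 rad
V = θ·R_c·A = 3.804818·9.2138·168.8750 = 5920.217 mm³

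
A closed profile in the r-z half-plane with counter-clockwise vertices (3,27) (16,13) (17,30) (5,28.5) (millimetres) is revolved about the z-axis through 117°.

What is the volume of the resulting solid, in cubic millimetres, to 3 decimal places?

Profile (r,z), 4 vertices: (3,27) (16,13) (17,30) (5,28.5)
edge 0: (3,27)→(16,13)  cross = 3·13 − 16·27 = -393.0000; (r_i+r_j)·cross = 19·-393.0000 = -7467.0000
edge 1: (16,13)→(17,30)  cross = 16·30 − 17·13 = 259.0000; (r_i+r_j)·cross = 33·259.0000 = 8547.0000
edge 2: (17,30)→(5,28.5)  cross = 17·28.5 − 5·30 = 334.5000; (r_i+r_j)·cross = 22·334.5000 = 7359.0000
edge 3: (5,28.5)→(3,27)  cross = 5·27 − 3·28.5 = 49.5000; (r_i+r_j)·cross = 8·49.5000 = 396.0000
Σcross = 250.0000 → A = |Σcross|/2 = 125.0000 mm²
Σ(r_i+r_j)·cross = 8835.0000 → first moment M = |Σ|/6 = 1472.5000
R_c = M/A = 1472.5000/125.0000 = 11.7800 mm
θ = 117° = 2.042035 rad
V = θ·R_c·A = 2.042035·11.7800·125.0000 = 3006.897 mm³

Volume = 3006.897 mm³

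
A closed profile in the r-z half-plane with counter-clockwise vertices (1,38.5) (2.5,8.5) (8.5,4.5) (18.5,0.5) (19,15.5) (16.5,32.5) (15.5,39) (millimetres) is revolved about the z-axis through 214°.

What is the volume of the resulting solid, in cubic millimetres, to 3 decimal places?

Profile (r,z), 7 vertices: (1,38.5) (2.5,8.5) (8.5,4.5) (18.5,0.5) (19,15.5) (16.5,32.5) (15.5,39)
edge 0: (1,38.5)→(2.5,8.5)  cross = 1·8.5 − 2.5·38.5 = -87.7500; (r_i+r_j)·cross = 3.5·-87.7500 = -307.1250
edge 1: (2.5,8.5)→(8.5,4.5)  cross = 2.5·4.5 − 8.5·8.5 = -61.0000; (r_i+r_j)·cross = 11·-61.0000 = -671.0000
edge 2: (8.5,4.5)→(18.5,0.5)  cross = 8.5·0.5 − 18.5·4.5 = -79.0000; (r_i+r_j)·cross = 27·-79.0000 = -2133.0000
edge 3: (18.5,0.5)→(19,15.5)  cross = 18.5·15.5 − 19·0.5 = 277.2500; (r_i+r_j)·cross = 37.5·277.2500 = 10396.8750
edge 4: (19,15.5)→(16.5,32.5)  cross = 19·32.5 − 16.5·15.5 = 361.7500; (r_i+r_j)·cross = 35.5·361.7500 = 12842.1250
edge 5: (16.5,32.5)→(15.5,39)  cross = 16.5·39 − 15.5·32.5 = 139.7500; (r_i+r_j)·cross = 32·139.7500 = 4472.0000
edge 6: (15.5,39)→(1,38.5)  cross = 15.5·38.5 − 1·39 = 557.7500; (r_i+r_j)·cross = 16.5·557.7500 = 9202.8750
Σcross = 1108.7500 → A = |Σcross|/2 = 554.3750 mm²
Σ(r_i+r_j)·cross = 33802.7500 → first moment M = |Σ|/6 = 5633.7917
R_c = M/A = 5633.7917/554.3750 = 10.1624 mm
θ = 214° = 3.735005 rad
V = θ·R_c·A = 3.735005·10.1624·554.3750 = 21042.238 mm³

Volume = 21042.238 mm³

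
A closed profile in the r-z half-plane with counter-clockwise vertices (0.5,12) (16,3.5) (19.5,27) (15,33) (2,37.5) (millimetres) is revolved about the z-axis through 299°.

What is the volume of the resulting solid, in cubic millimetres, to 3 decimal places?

Profile (r,z), 5 vertices: (0.5,12) (16,3.5) (19.5,27) (15,33) (2,37.5)
edge 0: (0.5,12)→(16,3.5)  cross = 0.5·3.5 − 16·12 = -190.2500; (r_i+r_j)·cross = 16.5·-190.2500 = -3139.1250
edge 1: (16,3.5)→(19.5,27)  cross = 16·27 − 19.5·3.5 = 363.7500; (r_i+r_j)·cross = 35.5·363.7500 = 12913.1250
edge 2: (19.5,27)→(15,33)  cross = 19.5·33 − 15·27 = 238.5000; (r_i+r_j)·cross = 34.5·238.5000 = 8228.2500
edge 3: (15,33)→(2,37.5)  cross = 15·37.5 − 2·33 = 496.5000; (r_i+r_j)·cross = 17·496.5000 = 8440.5000
edge 4: (2,37.5)→(0.5,12)  cross = 2·12 − 0.5·37.5 = 5.2500; (r_i+r_j)·cross = 2.5·5.2500 = 13.1250
Σcross = 913.7500 → A = |Σcross|/2 = 456.8750 mm²
Σ(r_i+r_j)·cross = 26455.8750 → first moment M = |Σ|/6 = 4409.3125
R_c = M/A = 4409.3125/456.8750 = 9.6510 mm
θ = 299° = 5.218534 rad
V = θ·R_c·A = 5.218534·9.6510·456.8750 = 23010.149 mm³

Volume = 23010.149 mm³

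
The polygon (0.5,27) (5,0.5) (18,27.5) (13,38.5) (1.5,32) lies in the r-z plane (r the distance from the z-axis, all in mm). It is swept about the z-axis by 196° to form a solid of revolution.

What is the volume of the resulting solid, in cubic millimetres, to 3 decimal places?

Volume = 10181.861 mm³

Profile (r,z), 5 vertices: (0.5,27) (5,0.5) (18,27.5) (13,38.5) (1.5,32)
edge 0: (0.5,27)→(5,0.5)  cross = 0.5·0.5 − 5·27 = -134.7500; (r_i+r_j)·cross = 5.5·-134.7500 = -741.1250
edge 1: (5,0.5)→(18,27.5)  cross = 5·27.5 − 18·0.5 = 128.5000; (r_i+r_j)·cross = 23·128.5000 = 2955.5000
edge 2: (18,27.5)→(13,38.5)  cross = 18·38.5 − 13·27.5 = 335.5000; (r_i+r_j)·cross = 31·335.5000 = 10400.5000
edge 3: (13,38.5)→(1.5,32)  cross = 13·32 − 1.5·38.5 = 358.2500; (r_i+r_j)·cross = 14.5·358.2500 = 5194.6250
edge 4: (1.5,32)→(0.5,27)  cross = 1.5·27 − 0.5·32 = 24.5000; (r_i+r_j)·cross = 2·24.5000 = 49.0000
Σcross = 712.0000 → A = |Σcross|/2 = 356.0000 mm²
Σ(r_i+r_j)·cross = 17858.5000 → first moment M = |Σ|/6 = 2976.4167
R_c = M/A = 2976.4167/356.0000 = 8.3607 mm
θ = 196° = 3.420845 rad
V = θ·R_c·A = 3.420845·8.3607·356.0000 = 10181.861 mm³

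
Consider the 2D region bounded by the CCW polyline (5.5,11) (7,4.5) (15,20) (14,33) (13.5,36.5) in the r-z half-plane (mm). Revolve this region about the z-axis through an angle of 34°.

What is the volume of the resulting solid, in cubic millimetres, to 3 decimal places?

Profile (r,z), 5 vertices: (5.5,11) (7,4.5) (15,20) (14,33) (13.5,36.5)
edge 0: (5.5,11)→(7,4.5)  cross = 5.5·4.5 − 7·11 = -52.2500; (r_i+r_j)·cross = 12.5·-52.2500 = -653.1250
edge 1: (7,4.5)→(15,20)  cross = 7·20 − 15·4.5 = 72.5000; (r_i+r_j)·cross = 22·72.5000 = 1595.0000
edge 2: (15,20)→(14,33)  cross = 15·33 − 14·20 = 215.0000; (r_i+r_j)·cross = 29·215.0000 = 6235.0000
edge 3: (14,33)→(13.5,36.5)  cross = 14·36.5 − 13.5·33 = 65.5000; (r_i+r_j)·cross = 27.5·65.5000 = 1801.2500
edge 4: (13.5,36.5)→(5.5,11)  cross = 13.5·11 − 5.5·36.5 = -52.2500; (r_i+r_j)·cross = 19·-52.2500 = -992.7500
Σcross = 248.5000 → A = |Σcross|/2 = 124.2500 mm²
Σ(r_i+r_j)·cross = 7985.3750 → first moment M = |Σ|/6 = 1330.8958
R_c = M/A = 1330.8958/124.2500 = 10.7114 mm
θ = 34° = 0.593412 rad
V = θ·R_c·A = 0.593412·10.7114·124.2500 = 789.769 mm³

Volume = 789.769 mm³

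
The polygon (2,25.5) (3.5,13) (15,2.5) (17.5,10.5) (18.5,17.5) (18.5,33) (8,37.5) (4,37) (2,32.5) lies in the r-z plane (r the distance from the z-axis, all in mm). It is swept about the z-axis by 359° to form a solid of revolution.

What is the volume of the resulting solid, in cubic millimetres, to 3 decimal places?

Profile (r,z), 9 vertices: (2,25.5) (3.5,13) (15,2.5) (17.5,10.5) (18.5,17.5) (18.5,33) (8,37.5) (4,37) (2,32.5)
edge 0: (2,25.5)→(3.5,13)  cross = 2·13 − 3.5·25.5 = -63.2500; (r_i+r_j)·cross = 5.5·-63.2500 = -347.8750
edge 1: (3.5,13)→(15,2.5)  cross = 3.5·2.5 − 15·13 = -186.2500; (r_i+r_j)·cross = 18.5·-186.2500 = -3445.6250
edge 2: (15,2.5)→(17.5,10.5)  cross = 15·10.5 − 17.5·2.5 = 113.7500; (r_i+r_j)·cross = 32.5·113.7500 = 3696.8750
edge 3: (17.5,10.5)→(18.5,17.5)  cross = 17.5·17.5 − 18.5·10.5 = 112.0000; (r_i+r_j)·cross = 36·112.0000 = 4032.0000
edge 4: (18.5,17.5)→(18.5,33)  cross = 18.5·33 − 18.5·17.5 = 286.7500; (r_i+r_j)·cross = 37·286.7500 = 10609.7500
edge 5: (18.5,33)→(8,37.5)  cross = 18.5·37.5 − 8·33 = 429.7500; (r_i+r_j)·cross = 26.5·429.7500 = 11388.3750
edge 6: (8,37.5)→(4,37)  cross = 8·37 − 4·37.5 = 146.0000; (r_i+r_j)·cross = 12·146.0000 = 1752.0000
edge 7: (4,37)→(2,32.5)  cross = 4·32.5 − 2·37 = 56.0000; (r_i+r_j)·cross = 6·56.0000 = 336.0000
edge 8: (2,32.5)→(2,25.5)  cross = 2·25.5 − 2·32.5 = -14.0000; (r_i+r_j)·cross = 4·-14.0000 = -56.0000
Σcross = 880.7500 → A = |Σcross|/2 = 440.3750 mm²
Σ(r_i+r_j)·cross = 27965.5000 → first moment M = |Σ|/6 = 4660.9167
R_c = M/A = 4660.9167/440.3750 = 10.5840 mm
θ = 359° = 6.265732 rad
V = θ·R_c·A = 6.265732·10.5840·440.3750 = 29204.055 mm³

Volume = 29204.055 mm³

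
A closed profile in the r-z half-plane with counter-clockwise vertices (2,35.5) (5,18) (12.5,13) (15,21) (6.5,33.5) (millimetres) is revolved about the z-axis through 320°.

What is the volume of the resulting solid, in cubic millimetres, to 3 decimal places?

Volume = 6819.932 mm³

Profile (r,z), 5 vertices: (2,35.5) (5,18) (12.5,13) (15,21) (6.5,33.5)
edge 0: (2,35.5)→(5,18)  cross = 2·18 − 5·35.5 = -141.5000; (r_i+r_j)·cross = 7·-141.5000 = -990.5000
edge 1: (5,18)→(12.5,13)  cross = 5·13 − 12.5·18 = -160.0000; (r_i+r_j)·cross = 17.5·-160.0000 = -2800.0000
edge 2: (12.5,13)→(15,21)  cross = 12.5·21 − 15·13 = 67.5000; (r_i+r_j)·cross = 27.5·67.5000 = 1856.2500
edge 3: (15,21)→(6.5,33.5)  cross = 15·33.5 − 6.5·21 = 366.0000; (r_i+r_j)·cross = 21.5·366.0000 = 7869.0000
edge 4: (6.5,33.5)→(2,35.5)  cross = 6.5·35.5 − 2·33.5 = 163.7500; (r_i+r_j)·cross = 8.5·163.7500 = 1391.8750
Σcross = 295.7500 → A = |Σcross|/2 = 147.8750 mm²
Σ(r_i+r_j)·cross = 7326.6250 → first moment M = |Σ|/6 = 1221.1042
R_c = M/A = 1221.1042/147.8750 = 8.2577 mm
θ = 320° = 5.585054 rad
V = θ·R_c·A = 5.585054·8.2577·147.8750 = 6819.932 mm³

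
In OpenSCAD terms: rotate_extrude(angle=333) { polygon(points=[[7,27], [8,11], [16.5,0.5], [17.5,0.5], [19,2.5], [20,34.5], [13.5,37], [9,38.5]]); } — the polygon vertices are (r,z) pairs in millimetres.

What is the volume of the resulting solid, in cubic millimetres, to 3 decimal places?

Volume = 30395.632 mm³

Profile (r,z), 8 vertices: (7,27) (8,11) (16.5,0.5) (17.5,0.5) (19,2.5) (20,34.5) (13.5,37) (9,38.5)
edge 0: (7,27)→(8,11)  cross = 7·11 − 8·27 = -139.0000; (r_i+r_j)·cross = 15·-139.0000 = -2085.0000
edge 1: (8,11)→(16.5,0.5)  cross = 8·0.5 − 16.5·11 = -177.5000; (r_i+r_j)·cross = 24.5·-177.5000 = -4348.7500
edge 2: (16.5,0.5)→(17.5,0.5)  cross = 16.5·0.5 − 17.5·0.5 = -0.5000; (r_i+r_j)·cross = 34·-0.5000 = -17.0000
edge 3: (17.5,0.5)→(19,2.5)  cross = 17.5·2.5 − 19·0.5 = 34.2500; (r_i+r_j)·cross = 36.5·34.2500 = 1250.1250
edge 4: (19,2.5)→(20,34.5)  cross = 19·34.5 − 20·2.5 = 605.5000; (r_i+r_j)·cross = 39·605.5000 = 23614.5000
edge 5: (20,34.5)→(13.5,37)  cross = 20·37 − 13.5·34.5 = 274.2500; (r_i+r_j)·cross = 33.5·274.2500 = 9187.3750
edge 6: (13.5,37)→(9,38.5)  cross = 13.5·38.5 − 9·37 = 186.7500; (r_i+r_j)·cross = 22.5·186.7500 = 4201.8750
edge 7: (9,38.5)→(7,27)  cross = 9·27 − 7·38.5 = -26.5000; (r_i+r_j)·cross = 16·-26.5000 = -424.0000
Σcross = 757.2500 → A = |Σcross|/2 = 378.6250 mm²
Σ(r_i+r_j)·cross = 31379.1250 → first moment M = |Σ|/6 = 5229.8542
R_c = M/A = 5229.8542/378.6250 = 13.8128 mm
θ = 333° = 5.811946 rad
V = θ·R_c·A = 5.811946·13.8128·378.6250 = 30395.632 mm³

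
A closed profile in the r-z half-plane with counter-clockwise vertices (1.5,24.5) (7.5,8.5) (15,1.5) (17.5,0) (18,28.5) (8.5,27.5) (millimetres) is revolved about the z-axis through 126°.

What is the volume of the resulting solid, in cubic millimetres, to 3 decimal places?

Volume = 7721.001 mm³

Profile (r,z), 6 vertices: (1.5,24.5) (7.5,8.5) (15,1.5) (17.5,0) (18,28.5) (8.5,27.5)
edge 0: (1.5,24.5)→(7.5,8.5)  cross = 1.5·8.5 − 7.5·24.5 = -171.0000; (r_i+r_j)·cross = 9·-171.0000 = -1539.0000
edge 1: (7.5,8.5)→(15,1.5)  cross = 7.5·1.5 − 15·8.5 = -116.2500; (r_i+r_j)·cross = 22.5·-116.2500 = -2615.6250
edge 2: (15,1.5)→(17.5,0)  cross = 15·0 − 17.5·1.5 = -26.2500; (r_i+r_j)·cross = 32.5·-26.2500 = -853.1250
edge 3: (17.5,0)→(18,28.5)  cross = 17.5·28.5 − 18·0 = 498.7500; (r_i+r_j)·cross = 35.5·498.7500 = 17705.6250
edge 4: (18,28.5)→(8.5,27.5)  cross = 18·27.5 − 8.5·28.5 = 252.7500; (r_i+r_j)·cross = 26.5·252.7500 = 6697.8750
edge 5: (8.5,27.5)→(1.5,24.5)  cross = 8.5·24.5 − 1.5·27.5 = 167.0000; (r_i+r_j)·cross = 10·167.0000 = 1670.0000
Σcross = 605.0000 → A = |Σcross|/2 = 302.5000 mm²
Σ(r_i+r_j)·cross = 21065.7500 → first moment M = |Σ|/6 = 3510.9583
R_c = M/A = 3510.9583/302.5000 = 11.6065 mm
θ = 126° = 2.199115 rad
V = θ·R_c·A = 2.199115·11.6065·302.5000 = 7721.001 mm³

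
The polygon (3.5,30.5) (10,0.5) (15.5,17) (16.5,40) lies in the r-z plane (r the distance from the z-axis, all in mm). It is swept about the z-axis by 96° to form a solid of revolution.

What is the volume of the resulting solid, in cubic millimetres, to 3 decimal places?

Profile (r,z), 4 vertices: (3.5,30.5) (10,0.5) (15.5,17) (16.5,40)
edge 0: (3.5,30.5)→(10,0.5)  cross = 3.5·0.5 − 10·30.5 = -303.2500; (r_i+r_j)·cross = 13.5·-303.2500 = -4093.8750
edge 1: (10,0.5)→(15.5,17)  cross = 10·17 − 15.5·0.5 = 162.2500; (r_i+r_j)·cross = 25.5·162.2500 = 4137.3750
edge 2: (15.5,17)→(16.5,40)  cross = 15.5·40 − 16.5·17 = 339.5000; (r_i+r_j)·cross = 32·339.5000 = 10864.0000
edge 3: (16.5,40)→(3.5,30.5)  cross = 16.5·30.5 − 3.5·40 = 363.2500; (r_i+r_j)·cross = 20·363.2500 = 7265.0000
Σcross = 561.7500 → A = |Σcross|/2 = 280.8750 mm²
Σ(r_i+r_j)·cross = 18172.5000 → first moment M = |Σ|/6 = 3028.7500
R_c = M/A = 3028.7500/280.8750 = 10.7833 mm
θ = 96° = 1.675516 rad
V = θ·R_c·A = 1.675516·10.7833·280.8750 = 5074.719 mm³

Volume = 5074.719 mm³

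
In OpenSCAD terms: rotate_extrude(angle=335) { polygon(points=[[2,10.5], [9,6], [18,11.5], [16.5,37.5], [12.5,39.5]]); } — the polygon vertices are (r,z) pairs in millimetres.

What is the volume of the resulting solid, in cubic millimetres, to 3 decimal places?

Volume = 21220.909 mm³

Profile (r,z), 5 vertices: (2,10.5) (9,6) (18,11.5) (16.5,37.5) (12.5,39.5)
edge 0: (2,10.5)→(9,6)  cross = 2·6 − 9·10.5 = -82.5000; (r_i+r_j)·cross = 11·-82.5000 = -907.5000
edge 1: (9,6)→(18,11.5)  cross = 9·11.5 − 18·6 = -4.5000; (r_i+r_j)·cross = 27·-4.5000 = -121.5000
edge 2: (18,11.5)→(16.5,37.5)  cross = 18·37.5 − 16.5·11.5 = 485.2500; (r_i+r_j)·cross = 34.5·485.2500 = 16741.1250
edge 3: (16.5,37.5)→(12.5,39.5)  cross = 16.5·39.5 − 12.5·37.5 = 183.0000; (r_i+r_j)·cross = 29·183.0000 = 5307.0000
edge 4: (12.5,39.5)→(2,10.5)  cross = 12.5·10.5 − 2·39.5 = 52.2500; (r_i+r_j)·cross = 14.5·52.2500 = 757.6250
Σcross = 633.5000 → A = |Σcross|/2 = 316.7500 mm²
Σ(r_i+r_j)·cross = 21776.7500 → first moment M = |Σ|/6 = 3629.4583
R_c = M/A = 3629.4583/316.7500 = 11.4584 mm
θ = 335° = 5.846853 rad
V = θ·R_c·A = 5.846853·11.4584·316.7500 = 21220.909 mm³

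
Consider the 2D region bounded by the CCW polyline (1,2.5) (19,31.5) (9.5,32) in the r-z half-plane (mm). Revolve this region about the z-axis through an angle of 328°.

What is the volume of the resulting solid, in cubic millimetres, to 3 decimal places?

Volume = 8007.635 mm³

Profile (r,z), 3 vertices: (1,2.5) (19,31.5) (9.5,32)
edge 0: (1,2.5)→(19,31.5)  cross = 1·31.5 − 19·2.5 = -16.0000; (r_i+r_j)·cross = 20·-16.0000 = -320.0000
edge 1: (19,31.5)→(9.5,32)  cross = 19·32 − 9.5·31.5 = 308.7500; (r_i+r_j)·cross = 28.5·308.7500 = 8799.3750
edge 2: (9.5,32)→(1,2.5)  cross = 9.5·2.5 − 1·32 = -8.2500; (r_i+r_j)·cross = 10.5·-8.2500 = -86.6250
Σcross = 284.5000 → A = |Σcross|/2 = 142.2500 mm²
Σ(r_i+r_j)·cross = 8392.7500 → first moment M = |Σ|/6 = 1398.7917
R_c = M/A = 1398.7917/142.2500 = 9.8333 mm
θ = 328° = 5.724680 rad
V = θ·R_c·A = 5.724680·9.8333·142.2500 = 8007.635 mm³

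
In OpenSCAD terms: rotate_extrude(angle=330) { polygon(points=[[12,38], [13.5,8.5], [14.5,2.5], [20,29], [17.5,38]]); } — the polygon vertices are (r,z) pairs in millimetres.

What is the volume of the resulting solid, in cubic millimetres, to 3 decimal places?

Volume = 14811.737 mm³

Profile (r,z), 5 vertices: (12,38) (13.5,8.5) (14.5,2.5) (20,29) (17.5,38)
edge 0: (12,38)→(13.5,8.5)  cross = 12·8.5 − 13.5·38 = -411.0000; (r_i+r_j)·cross = 25.5·-411.0000 = -10480.5000
edge 1: (13.5,8.5)→(14.5,2.5)  cross = 13.5·2.5 − 14.5·8.5 = -89.5000; (r_i+r_j)·cross = 28·-89.5000 = -2506.0000
edge 2: (14.5,2.5)→(20,29)  cross = 14.5·29 − 20·2.5 = 370.5000; (r_i+r_j)·cross = 34.5·370.5000 = 12782.2500
edge 3: (20,29)→(17.5,38)  cross = 20·38 − 17.5·29 = 252.5000; (r_i+r_j)·cross = 37.5·252.5000 = 9468.7500
edge 4: (17.5,38)→(12,38)  cross = 17.5·38 − 12·38 = 209.0000; (r_i+r_j)·cross = 29.5·209.0000 = 6165.5000
Σcross = 331.5000 → A = |Σcross|/2 = 165.7500 mm²
Σ(r_i+r_j)·cross = 15430.0000 → first moment M = |Σ|/6 = 2571.6667
R_c = M/A = 2571.6667/165.7500 = 15.5153 mm
θ = 330° = 5.759587 rad
V = θ·R_c·A = 5.759587·15.5153·165.7500 = 14811.737 mm³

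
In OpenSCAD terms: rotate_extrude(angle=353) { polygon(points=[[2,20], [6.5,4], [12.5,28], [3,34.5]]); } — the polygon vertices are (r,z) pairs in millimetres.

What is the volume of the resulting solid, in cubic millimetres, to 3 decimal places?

Profile (r,z), 4 vertices: (2,20) (6.5,4) (12.5,28) (3,34.5)
edge 0: (2,20)→(6.5,4)  cross = 2·4 − 6.5·20 = -122.0000; (r_i+r_j)·cross = 8.5·-122.0000 = -1037.0000
edge 1: (6.5,4)→(12.5,28)  cross = 6.5·28 − 12.5·4 = 132.0000; (r_i+r_j)·cross = 19·132.0000 = 2508.0000
edge 2: (12.5,28)→(3,34.5)  cross = 12.5·34.5 − 3·28 = 347.2500; (r_i+r_j)·cross = 15.5·347.2500 = 5382.3750
edge 3: (3,34.5)→(2,20)  cross = 3·20 − 2·34.5 = -9.0000; (r_i+r_j)·cross = 5·-9.0000 = -45.0000
Σcross = 348.2500 → A = |Σcross|/2 = 174.1250 mm²
Σ(r_i+r_j)·cross = 6808.3750 → first moment M = |Σ|/6 = 1134.7292
R_c = M/A = 1134.7292/174.1250 = 6.5168 mm
θ = 353° = 6.161012 rad
V = θ·R_c·A = 6.161012·6.5168·174.1250 = 6991.080 mm³

Volume = 6991.080 mm³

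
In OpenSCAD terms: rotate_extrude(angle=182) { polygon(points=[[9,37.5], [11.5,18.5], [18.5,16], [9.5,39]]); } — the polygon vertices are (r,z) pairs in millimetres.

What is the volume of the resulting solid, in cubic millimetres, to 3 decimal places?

Volume = 3106.749 mm³

Profile (r,z), 4 vertices: (9,37.5) (11.5,18.5) (18.5,16) (9.5,39)
edge 0: (9,37.5)→(11.5,18.5)  cross = 9·18.5 − 11.5·37.5 = -264.7500; (r_i+r_j)·cross = 20.5·-264.7500 = -5427.3750
edge 1: (11.5,18.5)→(18.5,16)  cross = 11.5·16 − 18.5·18.5 = -158.2500; (r_i+r_j)·cross = 30·-158.2500 = -4747.5000
edge 2: (18.5,16)→(9.5,39)  cross = 18.5·39 − 9.5·16 = 569.5000; (r_i+r_j)·cross = 28·569.5000 = 15946.0000
edge 3: (9.5,39)→(9,37.5)  cross = 9.5·37.5 − 9·39 = 5.2500; (r_i+r_j)·cross = 18.5·5.2500 = 97.1250
Σcross = 151.7500 → A = |Σcross|/2 = 75.8750 mm²
Σ(r_i+r_j)·cross = 5868.2500 → first moment M = |Σ|/6 = 978.0417
R_c = M/A = 978.0417/75.8750 = 12.8902 mm
θ = 182° = 3.176499 rad
V = θ·R_c·A = 3.176499·12.8902·75.8750 = 3106.749 mm³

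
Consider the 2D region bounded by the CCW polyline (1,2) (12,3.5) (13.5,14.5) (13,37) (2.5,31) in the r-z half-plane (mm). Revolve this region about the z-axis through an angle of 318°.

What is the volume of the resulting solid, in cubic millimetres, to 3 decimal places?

Volume = 14734.600 mm³

Profile (r,z), 5 vertices: (1,2) (12,3.5) (13.5,14.5) (13,37) (2.5,31)
edge 0: (1,2)→(12,3.5)  cross = 1·3.5 − 12·2 = -20.5000; (r_i+r_j)·cross = 13·-20.5000 = -266.5000
edge 1: (12,3.5)→(13.5,14.5)  cross = 12·14.5 − 13.5·3.5 = 126.7500; (r_i+r_j)·cross = 25.5·126.7500 = 3232.1250
edge 2: (13.5,14.5)→(13,37)  cross = 13.5·37 − 13·14.5 = 311.0000; (r_i+r_j)·cross = 26.5·311.0000 = 8241.5000
edge 3: (13,37)→(2.5,31)  cross = 13·31 − 2.5·37 = 310.5000; (r_i+r_j)·cross = 15.5·310.5000 = 4812.7500
edge 4: (2.5,31)→(1,2)  cross = 2.5·2 − 1·31 = -26.0000; (r_i+r_j)·cross = 3.5·-26.0000 = -91.0000
Σcross = 701.7500 → A = |Σcross|/2 = 350.8750 mm²
Σ(r_i+r_j)·cross = 15928.8750 → first moment M = |Σ|/6 = 2654.8125
R_c = M/A = 2654.8125/350.8750 = 7.5663 mm
θ = 318° = 5.550147 rad
V = θ·R_c·A = 5.550147·7.5663·350.8750 = 14734.600 mm³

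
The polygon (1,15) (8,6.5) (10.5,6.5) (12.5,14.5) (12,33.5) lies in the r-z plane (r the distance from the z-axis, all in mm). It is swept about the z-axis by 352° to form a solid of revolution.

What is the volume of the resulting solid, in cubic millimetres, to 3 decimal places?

Volume = 8408.228 mm³

Profile (r,z), 5 vertices: (1,15) (8,6.5) (10.5,6.5) (12.5,14.5) (12,33.5)
edge 0: (1,15)→(8,6.5)  cross = 1·6.5 − 8·15 = -113.5000; (r_i+r_j)·cross = 9·-113.5000 = -1021.5000
edge 1: (8,6.5)→(10.5,6.5)  cross = 8·6.5 − 10.5·6.5 = -16.2500; (r_i+r_j)·cross = 18.5·-16.2500 = -300.6250
edge 2: (10.5,6.5)→(12.5,14.5)  cross = 10.5·14.5 − 12.5·6.5 = 71.0000; (r_i+r_j)·cross = 23·71.0000 = 1633.0000
edge 3: (12.5,14.5)→(12,33.5)  cross = 12.5·33.5 − 12·14.5 = 244.7500; (r_i+r_j)·cross = 24.5·244.7500 = 5996.3750
edge 4: (12,33.5)→(1,15)  cross = 12·15 − 1·33.5 = 146.5000; (r_i+r_j)·cross = 13·146.5000 = 1904.5000
Σcross = 332.5000 → A = |Σcross|/2 = 166.2500 mm²
Σ(r_i+r_j)·cross = 8211.7500 → first moment M = |Σ|/6 = 1368.6250
R_c = M/A = 1368.6250/166.2500 = 8.2323 mm
θ = 352° = 6.143559 rad
V = θ·R_c·A = 6.143559·8.2323·166.2500 = 8408.228 mm³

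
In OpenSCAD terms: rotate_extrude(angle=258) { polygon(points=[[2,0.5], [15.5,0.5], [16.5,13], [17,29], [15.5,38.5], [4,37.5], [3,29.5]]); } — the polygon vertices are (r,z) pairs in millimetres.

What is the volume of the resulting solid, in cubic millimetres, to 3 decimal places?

Profile (r,z), 7 vertices: (2,0.5) (15.5,0.5) (16.5,13) (17,29) (15.5,38.5) (4,37.5) (3,29.5)
edge 0: (2,0.5)→(15.5,0.5)  cross = 2·0.5 − 15.5·0.5 = -6.7500; (r_i+r_j)·cross = 17.5·-6.7500 = -118.1250
edge 1: (15.5,0.5)→(16.5,13)  cross = 15.5·13 − 16.5·0.5 = 193.2500; (r_i+r_j)·cross = 32·193.2500 = 6184.0000
edge 2: (16.5,13)→(17,29)  cross = 16.5·29 − 17·13 = 257.5000; (r_i+r_j)·cross = 33.5·257.5000 = 8626.2500
edge 3: (17,29)→(15.5,38.5)  cross = 17·38.5 − 15.5·29 = 205.0000; (r_i+r_j)·cross = 32.5·205.0000 = 6662.5000
edge 4: (15.5,38.5)→(4,37.5)  cross = 15.5·37.5 − 4·38.5 = 427.2500; (r_i+r_j)·cross = 19.5·427.2500 = 8331.3750
edge 5: (4,37.5)→(3,29.5)  cross = 4·29.5 − 3·37.5 = 5.5000; (r_i+r_j)·cross = 7·5.5000 = 38.5000
edge 6: (3,29.5)→(2,0.5)  cross = 3·0.5 − 2·29.5 = -57.5000; (r_i+r_j)·cross = 5·-57.5000 = -287.5000
Σcross = 1024.2500 → A = |Σcross|/2 = 512.1250 mm²
Σ(r_i+r_j)·cross = 29437.0000 → first moment M = |Σ|/6 = 4906.1667
R_c = M/A = 4906.1667/512.1250 = 9.5800 mm
θ = 258° = 4.502949 rad
V = θ·R_c·A = 4.502949·9.5800·512.1250 = 22092.221 mm³

Volume = 22092.221 mm³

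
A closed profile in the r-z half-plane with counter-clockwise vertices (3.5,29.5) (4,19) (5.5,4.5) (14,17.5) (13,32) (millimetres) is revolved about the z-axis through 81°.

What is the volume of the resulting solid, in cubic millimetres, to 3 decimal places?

Volume = 2326.418 mm³

Profile (r,z), 5 vertices: (3.5,29.5) (4,19) (5.5,4.5) (14,17.5) (13,32)
edge 0: (3.5,29.5)→(4,19)  cross = 3.5·19 − 4·29.5 = -51.5000; (r_i+r_j)·cross = 7.5·-51.5000 = -386.2500
edge 1: (4,19)→(5.5,4.5)  cross = 4·4.5 − 5.5·19 = -86.5000; (r_i+r_j)·cross = 9.5·-86.5000 = -821.7500
edge 2: (5.5,4.5)→(14,17.5)  cross = 5.5·17.5 − 14·4.5 = 33.2500; (r_i+r_j)·cross = 19.5·33.2500 = 648.3750
edge 3: (14,17.5)→(13,32)  cross = 14·32 − 13·17.5 = 220.5000; (r_i+r_j)·cross = 27·220.5000 = 5953.5000
edge 4: (13,32)→(3.5,29.5)  cross = 13·29.5 − 3.5·32 = 271.5000; (r_i+r_j)·cross = 16.5·271.5000 = 4479.7500
Σcross = 387.2500 → A = |Σcross|/2 = 193.6250 mm²
Σ(r_i+r_j)·cross = 9873.6250 → first moment M = |Σ|/6 = 1645.6042
R_c = M/A = 1645.6042/193.6250 = 8.4989 mm
θ = 81° = 1.413717 rad
V = θ·R_c·A = 1.413717·8.4989·193.6250 = 2326.418 mm³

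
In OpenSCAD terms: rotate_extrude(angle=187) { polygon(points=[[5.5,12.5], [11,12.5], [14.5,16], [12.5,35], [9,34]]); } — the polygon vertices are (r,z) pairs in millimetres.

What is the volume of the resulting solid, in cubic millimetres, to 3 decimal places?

Profile (r,z), 5 vertices: (5.5,12.5) (11,12.5) (14.5,16) (12.5,35) (9,34)
edge 0: (5.5,12.5)→(11,12.5)  cross = 5.5·12.5 − 11·12.5 = -68.7500; (r_i+r_j)·cross = 16.5·-68.7500 = -1134.3750
edge 1: (11,12.5)→(14.5,16)  cross = 11·16 − 14.5·12.5 = -5.2500; (r_i+r_j)·cross = 25.5·-5.2500 = -133.8750
edge 2: (14.5,16)→(12.5,35)  cross = 14.5·35 − 12.5·16 = 307.5000; (r_i+r_j)·cross = 27·307.5000 = 8302.5000
edge 3: (12.5,35)→(9,34)  cross = 12.5·34 − 9·35 = 110.0000; (r_i+r_j)·cross = 21.5·110.0000 = 2365.0000
edge 4: (9,34)→(5.5,12.5)  cross = 9·12.5 − 5.5·34 = -74.5000; (r_i+r_j)·cross = 14.5·-74.5000 = -1080.2500
Σcross = 269.0000 → A = |Σcross|/2 = 134.5000 mm²
Σ(r_i+r_j)·cross = 8319.0000 → first moment M = |Σ|/6 = 1386.5000
R_c = M/A = 1386.5000/134.5000 = 10.3086 mm
θ = 187° = 3.263766 rad
V = θ·R_c·A = 3.263766·10.3086·134.5000 = 4525.211 mm³

Volume = 4525.211 mm³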